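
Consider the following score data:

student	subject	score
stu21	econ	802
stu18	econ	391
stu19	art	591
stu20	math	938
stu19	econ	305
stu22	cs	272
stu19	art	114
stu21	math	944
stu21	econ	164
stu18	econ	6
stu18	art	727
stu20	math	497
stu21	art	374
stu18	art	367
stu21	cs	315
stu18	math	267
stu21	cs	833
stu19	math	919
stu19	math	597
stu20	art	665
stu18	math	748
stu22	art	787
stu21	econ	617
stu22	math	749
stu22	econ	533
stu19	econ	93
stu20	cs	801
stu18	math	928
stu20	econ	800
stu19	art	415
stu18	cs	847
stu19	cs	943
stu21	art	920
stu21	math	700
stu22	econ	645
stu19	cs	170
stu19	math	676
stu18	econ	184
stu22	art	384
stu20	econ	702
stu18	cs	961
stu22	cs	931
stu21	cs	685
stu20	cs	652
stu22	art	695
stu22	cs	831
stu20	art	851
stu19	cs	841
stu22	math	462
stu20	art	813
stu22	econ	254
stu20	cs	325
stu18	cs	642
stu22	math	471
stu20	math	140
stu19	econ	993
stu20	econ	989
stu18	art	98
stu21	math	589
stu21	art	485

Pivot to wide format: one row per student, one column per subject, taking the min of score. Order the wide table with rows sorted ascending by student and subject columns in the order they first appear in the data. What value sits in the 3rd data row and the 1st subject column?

With rows sorted ascending by student, row 3 is student=stu20. subject columns in first-appearance order: econ, art, math, cs; column 1 is econ.
Long rows with student=stu20, subject=econ: min(800, 702, 989) = 702.

702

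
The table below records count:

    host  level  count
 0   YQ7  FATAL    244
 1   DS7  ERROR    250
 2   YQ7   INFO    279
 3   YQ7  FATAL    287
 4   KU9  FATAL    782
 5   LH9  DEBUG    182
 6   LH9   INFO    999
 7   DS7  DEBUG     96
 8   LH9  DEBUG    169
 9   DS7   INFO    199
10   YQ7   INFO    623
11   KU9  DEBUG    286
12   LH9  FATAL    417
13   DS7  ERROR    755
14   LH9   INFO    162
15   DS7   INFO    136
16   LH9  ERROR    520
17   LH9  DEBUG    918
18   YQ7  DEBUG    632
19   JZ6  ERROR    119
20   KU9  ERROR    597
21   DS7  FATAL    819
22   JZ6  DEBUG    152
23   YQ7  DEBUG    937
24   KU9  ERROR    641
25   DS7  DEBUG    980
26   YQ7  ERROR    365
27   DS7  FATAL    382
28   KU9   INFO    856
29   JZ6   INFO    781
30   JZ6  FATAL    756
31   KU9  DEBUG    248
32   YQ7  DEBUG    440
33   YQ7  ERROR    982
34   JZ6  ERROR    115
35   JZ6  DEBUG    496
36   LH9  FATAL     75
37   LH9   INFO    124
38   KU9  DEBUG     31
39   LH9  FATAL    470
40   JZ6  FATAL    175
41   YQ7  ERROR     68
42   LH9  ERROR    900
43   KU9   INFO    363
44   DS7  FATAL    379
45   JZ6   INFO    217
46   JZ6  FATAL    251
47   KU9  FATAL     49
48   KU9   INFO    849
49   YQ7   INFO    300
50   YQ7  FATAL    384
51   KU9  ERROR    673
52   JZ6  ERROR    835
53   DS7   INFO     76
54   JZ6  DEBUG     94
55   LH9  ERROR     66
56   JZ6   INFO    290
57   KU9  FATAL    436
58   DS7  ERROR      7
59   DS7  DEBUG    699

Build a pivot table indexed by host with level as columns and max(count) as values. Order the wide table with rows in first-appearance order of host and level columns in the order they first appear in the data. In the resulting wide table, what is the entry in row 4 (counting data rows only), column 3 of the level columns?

With rows in first-appearance order of host, row 4 is host=LH9. level columns in first-appearance order: FATAL, ERROR, INFO, DEBUG; column 3 is INFO.
Long rows with host=LH9, level=INFO: max(999, 162, 124) = 999.

999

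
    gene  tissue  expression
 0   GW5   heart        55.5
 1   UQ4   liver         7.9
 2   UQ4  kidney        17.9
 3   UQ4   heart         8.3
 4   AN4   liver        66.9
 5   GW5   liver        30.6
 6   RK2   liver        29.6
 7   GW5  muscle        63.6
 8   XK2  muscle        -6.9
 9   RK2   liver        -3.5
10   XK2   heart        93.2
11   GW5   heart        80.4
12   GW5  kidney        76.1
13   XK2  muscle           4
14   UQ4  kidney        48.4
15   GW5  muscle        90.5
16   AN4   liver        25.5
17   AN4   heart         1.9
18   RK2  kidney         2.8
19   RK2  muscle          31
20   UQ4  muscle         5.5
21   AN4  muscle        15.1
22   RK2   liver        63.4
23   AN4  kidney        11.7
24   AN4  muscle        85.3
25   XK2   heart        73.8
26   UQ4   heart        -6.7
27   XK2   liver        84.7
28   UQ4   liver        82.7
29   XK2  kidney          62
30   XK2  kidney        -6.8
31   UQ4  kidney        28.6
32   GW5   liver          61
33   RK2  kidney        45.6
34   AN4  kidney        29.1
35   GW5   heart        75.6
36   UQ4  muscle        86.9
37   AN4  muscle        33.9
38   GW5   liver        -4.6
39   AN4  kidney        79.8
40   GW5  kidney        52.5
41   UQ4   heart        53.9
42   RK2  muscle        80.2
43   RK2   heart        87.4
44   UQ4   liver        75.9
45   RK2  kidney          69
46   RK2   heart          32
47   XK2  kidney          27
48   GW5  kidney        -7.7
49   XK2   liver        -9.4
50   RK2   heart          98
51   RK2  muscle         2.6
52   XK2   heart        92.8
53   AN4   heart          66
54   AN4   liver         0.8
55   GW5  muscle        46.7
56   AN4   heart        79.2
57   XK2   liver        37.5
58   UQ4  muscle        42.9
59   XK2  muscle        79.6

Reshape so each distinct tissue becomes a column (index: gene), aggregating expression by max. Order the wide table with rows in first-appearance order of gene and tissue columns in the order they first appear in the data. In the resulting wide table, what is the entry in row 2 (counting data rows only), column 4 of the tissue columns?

With rows in first-appearance order of gene, row 2 is gene=UQ4. tissue columns in first-appearance order: heart, liver, kidney, muscle; column 4 is muscle.
Long rows with gene=UQ4, tissue=muscle: max(5.5, 86.9, 42.9) = 86.9.

86.9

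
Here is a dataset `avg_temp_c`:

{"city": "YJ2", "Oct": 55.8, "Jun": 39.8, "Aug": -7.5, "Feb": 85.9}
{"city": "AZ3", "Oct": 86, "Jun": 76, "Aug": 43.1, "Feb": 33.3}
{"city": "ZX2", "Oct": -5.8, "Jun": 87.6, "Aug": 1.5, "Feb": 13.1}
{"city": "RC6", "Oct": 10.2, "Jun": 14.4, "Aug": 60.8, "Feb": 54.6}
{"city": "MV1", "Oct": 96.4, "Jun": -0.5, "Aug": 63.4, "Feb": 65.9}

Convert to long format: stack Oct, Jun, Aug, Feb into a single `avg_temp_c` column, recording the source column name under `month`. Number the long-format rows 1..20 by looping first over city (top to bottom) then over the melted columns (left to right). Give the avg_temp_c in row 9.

20 rows total (5 × 4). Row 9: index ⌊(9-1)/4⌋ = 2 into city → ZX2; (9-1) mod 4 = 0 into the melted columns → Oct.
So row 9 is (ZX2, Oct, -5.8); avg_temp_c = -5.8.

-5.8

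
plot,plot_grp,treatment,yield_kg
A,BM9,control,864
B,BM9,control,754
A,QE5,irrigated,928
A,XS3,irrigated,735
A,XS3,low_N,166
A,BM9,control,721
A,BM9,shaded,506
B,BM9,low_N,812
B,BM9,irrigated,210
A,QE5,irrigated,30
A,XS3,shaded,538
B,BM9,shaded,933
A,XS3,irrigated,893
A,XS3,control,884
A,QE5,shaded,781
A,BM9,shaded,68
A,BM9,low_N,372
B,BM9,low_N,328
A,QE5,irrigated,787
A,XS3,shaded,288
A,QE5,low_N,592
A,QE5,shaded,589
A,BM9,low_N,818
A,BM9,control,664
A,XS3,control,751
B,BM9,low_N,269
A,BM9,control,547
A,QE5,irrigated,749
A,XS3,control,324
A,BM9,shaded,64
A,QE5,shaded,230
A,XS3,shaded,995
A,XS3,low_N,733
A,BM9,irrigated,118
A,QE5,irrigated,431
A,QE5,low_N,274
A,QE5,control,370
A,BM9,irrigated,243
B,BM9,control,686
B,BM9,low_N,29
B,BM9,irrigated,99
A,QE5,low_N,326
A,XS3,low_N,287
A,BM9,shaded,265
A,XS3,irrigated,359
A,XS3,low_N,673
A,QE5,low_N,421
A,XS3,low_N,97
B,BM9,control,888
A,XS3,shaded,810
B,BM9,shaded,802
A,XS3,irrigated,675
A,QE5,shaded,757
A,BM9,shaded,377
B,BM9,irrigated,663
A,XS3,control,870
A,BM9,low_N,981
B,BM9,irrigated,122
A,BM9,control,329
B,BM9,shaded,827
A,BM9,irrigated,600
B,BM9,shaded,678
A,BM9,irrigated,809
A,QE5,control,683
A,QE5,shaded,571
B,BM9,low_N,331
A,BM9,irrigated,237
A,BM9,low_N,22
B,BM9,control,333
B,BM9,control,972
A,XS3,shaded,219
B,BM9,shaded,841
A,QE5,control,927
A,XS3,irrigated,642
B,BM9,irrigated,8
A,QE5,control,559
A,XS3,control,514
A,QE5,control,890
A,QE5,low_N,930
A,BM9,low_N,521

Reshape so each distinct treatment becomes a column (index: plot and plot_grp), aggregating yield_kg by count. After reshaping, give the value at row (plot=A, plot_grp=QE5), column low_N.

Rows with plot=A, plot_grp=QE5 and treatment=low_N: yield_kg values are 592, 274, 326, 421, 930.
5 rows match — count = 5.

5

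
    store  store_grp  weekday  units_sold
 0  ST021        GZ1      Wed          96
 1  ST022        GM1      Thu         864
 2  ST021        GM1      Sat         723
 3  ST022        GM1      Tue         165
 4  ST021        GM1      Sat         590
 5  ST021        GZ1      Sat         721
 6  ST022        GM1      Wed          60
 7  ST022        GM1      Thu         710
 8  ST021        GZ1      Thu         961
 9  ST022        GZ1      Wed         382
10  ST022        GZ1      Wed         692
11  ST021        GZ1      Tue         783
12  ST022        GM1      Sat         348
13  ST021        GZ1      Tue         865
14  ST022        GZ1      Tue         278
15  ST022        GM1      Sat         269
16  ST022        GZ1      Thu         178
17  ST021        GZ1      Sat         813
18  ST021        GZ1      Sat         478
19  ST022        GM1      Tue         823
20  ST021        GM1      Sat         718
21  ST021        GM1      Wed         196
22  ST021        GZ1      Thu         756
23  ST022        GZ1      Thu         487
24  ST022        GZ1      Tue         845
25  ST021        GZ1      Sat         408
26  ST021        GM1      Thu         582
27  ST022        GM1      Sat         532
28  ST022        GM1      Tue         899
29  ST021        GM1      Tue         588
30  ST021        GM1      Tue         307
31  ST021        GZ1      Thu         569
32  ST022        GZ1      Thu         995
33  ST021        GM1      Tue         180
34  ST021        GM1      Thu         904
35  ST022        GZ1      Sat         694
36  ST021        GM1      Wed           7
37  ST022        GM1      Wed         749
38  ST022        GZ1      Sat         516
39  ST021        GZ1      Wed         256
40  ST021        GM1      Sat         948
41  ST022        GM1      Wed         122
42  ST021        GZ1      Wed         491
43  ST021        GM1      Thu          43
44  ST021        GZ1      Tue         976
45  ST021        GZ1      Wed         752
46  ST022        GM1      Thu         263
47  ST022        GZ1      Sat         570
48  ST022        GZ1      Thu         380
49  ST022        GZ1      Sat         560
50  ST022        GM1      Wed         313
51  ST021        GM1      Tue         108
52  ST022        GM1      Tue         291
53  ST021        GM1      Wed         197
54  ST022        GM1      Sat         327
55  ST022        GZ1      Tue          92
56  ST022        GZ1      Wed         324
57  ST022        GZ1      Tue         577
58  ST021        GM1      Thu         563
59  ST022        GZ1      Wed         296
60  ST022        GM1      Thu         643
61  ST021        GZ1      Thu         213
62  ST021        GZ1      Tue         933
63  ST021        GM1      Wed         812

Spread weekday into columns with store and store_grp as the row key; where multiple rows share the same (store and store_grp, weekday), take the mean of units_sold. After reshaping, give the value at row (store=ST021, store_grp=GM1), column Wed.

Rows with store=ST021, store_grp=GM1 and weekday=Wed: units_sold values are 196, 7, 197, 812.
(196 + 7 + 197 + 812) / 4 = 303.

303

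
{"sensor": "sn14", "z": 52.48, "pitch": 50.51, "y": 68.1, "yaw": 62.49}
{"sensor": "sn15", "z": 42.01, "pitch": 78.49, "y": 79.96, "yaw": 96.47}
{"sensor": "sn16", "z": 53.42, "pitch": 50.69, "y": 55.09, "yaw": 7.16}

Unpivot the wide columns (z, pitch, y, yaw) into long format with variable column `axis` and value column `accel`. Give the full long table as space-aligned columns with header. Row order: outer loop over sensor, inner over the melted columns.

sensor  axis   accel
sn14    z      52.48
sn14    pitch  50.51
sn14    y      68.1 
sn14    yaw    62.49
sn15    z      42.01
sn15    pitch  78.49
sn15    y      79.96
sn15    yaw    96.47
sn16    z      53.42
sn16    pitch  50.69
sn16    y      55.09
sn16    yaw    7.16 

Each (sensor, column) pair becomes one row: 3 × 4 = 12 rows.
For example, (sn14, z) → accel=52.48.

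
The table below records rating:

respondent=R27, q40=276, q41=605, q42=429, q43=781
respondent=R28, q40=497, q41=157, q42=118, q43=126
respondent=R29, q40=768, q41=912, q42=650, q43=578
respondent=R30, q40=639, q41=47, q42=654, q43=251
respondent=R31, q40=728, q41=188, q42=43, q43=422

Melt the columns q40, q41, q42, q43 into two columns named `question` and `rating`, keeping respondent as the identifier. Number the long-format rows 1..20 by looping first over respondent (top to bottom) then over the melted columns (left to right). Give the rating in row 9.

20 rows total (5 × 4). Row 9: index ⌊(9-1)/4⌋ = 2 into respondent → R29; (9-1) mod 4 = 0 into the melted columns → q40.
So row 9 is (R29, q40, 768); rating = 768.

768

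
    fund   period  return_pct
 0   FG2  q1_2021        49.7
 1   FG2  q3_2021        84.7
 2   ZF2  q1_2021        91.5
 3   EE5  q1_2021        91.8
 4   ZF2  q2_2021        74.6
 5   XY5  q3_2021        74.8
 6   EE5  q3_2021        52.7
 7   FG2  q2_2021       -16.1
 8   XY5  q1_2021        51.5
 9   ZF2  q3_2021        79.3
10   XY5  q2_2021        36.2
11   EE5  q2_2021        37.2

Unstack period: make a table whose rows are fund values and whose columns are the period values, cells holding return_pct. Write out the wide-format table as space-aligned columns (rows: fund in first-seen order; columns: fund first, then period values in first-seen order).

fund  q1_2021  q3_2021  q2_2021
FG2   49.7     84.7     -16.1  
ZF2   91.5     79.3     74.6   
EE5   91.8     52.7     37.2   
XY5   51.5     74.8     36.2   

Columns: fund plus the 3 distinct period values (q1_2021, q3_2021, q2_2021).
For example, row FG2 column q1_2021 takes return_pct=49.7 from the long row (FG2, q1_2021).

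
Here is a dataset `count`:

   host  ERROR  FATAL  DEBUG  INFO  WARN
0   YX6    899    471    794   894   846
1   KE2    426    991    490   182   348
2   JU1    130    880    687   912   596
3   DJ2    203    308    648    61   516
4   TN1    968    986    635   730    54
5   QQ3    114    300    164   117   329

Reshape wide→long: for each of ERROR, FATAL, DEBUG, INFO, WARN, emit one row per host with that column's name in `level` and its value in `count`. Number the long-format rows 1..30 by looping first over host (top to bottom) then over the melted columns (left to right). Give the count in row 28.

30 rows total (6 × 5). Row 28: index ⌊(28-1)/5⌋ = 5 into host → QQ3; (28-1) mod 5 = 2 into the melted columns → DEBUG.
So row 28 is (QQ3, DEBUG, 164); count = 164.

164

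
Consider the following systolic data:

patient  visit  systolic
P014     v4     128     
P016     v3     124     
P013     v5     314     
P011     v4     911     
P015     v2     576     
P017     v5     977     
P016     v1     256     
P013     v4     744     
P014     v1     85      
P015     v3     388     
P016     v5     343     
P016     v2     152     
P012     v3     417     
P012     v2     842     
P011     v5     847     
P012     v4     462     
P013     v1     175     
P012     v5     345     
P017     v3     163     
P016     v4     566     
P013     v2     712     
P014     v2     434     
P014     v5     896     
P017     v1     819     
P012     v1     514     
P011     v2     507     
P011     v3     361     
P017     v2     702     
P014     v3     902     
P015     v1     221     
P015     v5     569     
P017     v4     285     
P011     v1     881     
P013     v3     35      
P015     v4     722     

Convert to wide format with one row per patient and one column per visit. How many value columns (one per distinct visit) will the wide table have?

5

5 distinct visit values: v1, v2, v3, v4, v5.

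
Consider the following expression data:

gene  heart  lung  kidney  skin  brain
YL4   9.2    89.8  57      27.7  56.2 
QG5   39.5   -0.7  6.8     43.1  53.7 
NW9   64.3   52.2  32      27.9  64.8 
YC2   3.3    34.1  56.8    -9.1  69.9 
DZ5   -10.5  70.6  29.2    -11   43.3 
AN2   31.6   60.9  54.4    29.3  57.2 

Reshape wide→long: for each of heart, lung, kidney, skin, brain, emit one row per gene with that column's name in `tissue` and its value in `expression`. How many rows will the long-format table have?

30

6 gene values × 5 melted columns = 30 rows.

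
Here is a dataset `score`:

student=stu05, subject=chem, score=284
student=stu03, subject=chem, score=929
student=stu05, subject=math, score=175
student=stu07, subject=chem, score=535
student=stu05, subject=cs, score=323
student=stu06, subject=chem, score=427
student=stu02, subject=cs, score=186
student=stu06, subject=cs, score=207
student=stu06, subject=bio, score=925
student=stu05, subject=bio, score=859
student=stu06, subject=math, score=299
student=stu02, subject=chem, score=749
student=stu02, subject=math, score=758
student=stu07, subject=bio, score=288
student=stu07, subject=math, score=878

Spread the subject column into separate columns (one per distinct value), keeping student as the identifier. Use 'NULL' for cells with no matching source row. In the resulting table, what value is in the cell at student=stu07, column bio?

288

The long row with student=stu07, subject=bio has score=288.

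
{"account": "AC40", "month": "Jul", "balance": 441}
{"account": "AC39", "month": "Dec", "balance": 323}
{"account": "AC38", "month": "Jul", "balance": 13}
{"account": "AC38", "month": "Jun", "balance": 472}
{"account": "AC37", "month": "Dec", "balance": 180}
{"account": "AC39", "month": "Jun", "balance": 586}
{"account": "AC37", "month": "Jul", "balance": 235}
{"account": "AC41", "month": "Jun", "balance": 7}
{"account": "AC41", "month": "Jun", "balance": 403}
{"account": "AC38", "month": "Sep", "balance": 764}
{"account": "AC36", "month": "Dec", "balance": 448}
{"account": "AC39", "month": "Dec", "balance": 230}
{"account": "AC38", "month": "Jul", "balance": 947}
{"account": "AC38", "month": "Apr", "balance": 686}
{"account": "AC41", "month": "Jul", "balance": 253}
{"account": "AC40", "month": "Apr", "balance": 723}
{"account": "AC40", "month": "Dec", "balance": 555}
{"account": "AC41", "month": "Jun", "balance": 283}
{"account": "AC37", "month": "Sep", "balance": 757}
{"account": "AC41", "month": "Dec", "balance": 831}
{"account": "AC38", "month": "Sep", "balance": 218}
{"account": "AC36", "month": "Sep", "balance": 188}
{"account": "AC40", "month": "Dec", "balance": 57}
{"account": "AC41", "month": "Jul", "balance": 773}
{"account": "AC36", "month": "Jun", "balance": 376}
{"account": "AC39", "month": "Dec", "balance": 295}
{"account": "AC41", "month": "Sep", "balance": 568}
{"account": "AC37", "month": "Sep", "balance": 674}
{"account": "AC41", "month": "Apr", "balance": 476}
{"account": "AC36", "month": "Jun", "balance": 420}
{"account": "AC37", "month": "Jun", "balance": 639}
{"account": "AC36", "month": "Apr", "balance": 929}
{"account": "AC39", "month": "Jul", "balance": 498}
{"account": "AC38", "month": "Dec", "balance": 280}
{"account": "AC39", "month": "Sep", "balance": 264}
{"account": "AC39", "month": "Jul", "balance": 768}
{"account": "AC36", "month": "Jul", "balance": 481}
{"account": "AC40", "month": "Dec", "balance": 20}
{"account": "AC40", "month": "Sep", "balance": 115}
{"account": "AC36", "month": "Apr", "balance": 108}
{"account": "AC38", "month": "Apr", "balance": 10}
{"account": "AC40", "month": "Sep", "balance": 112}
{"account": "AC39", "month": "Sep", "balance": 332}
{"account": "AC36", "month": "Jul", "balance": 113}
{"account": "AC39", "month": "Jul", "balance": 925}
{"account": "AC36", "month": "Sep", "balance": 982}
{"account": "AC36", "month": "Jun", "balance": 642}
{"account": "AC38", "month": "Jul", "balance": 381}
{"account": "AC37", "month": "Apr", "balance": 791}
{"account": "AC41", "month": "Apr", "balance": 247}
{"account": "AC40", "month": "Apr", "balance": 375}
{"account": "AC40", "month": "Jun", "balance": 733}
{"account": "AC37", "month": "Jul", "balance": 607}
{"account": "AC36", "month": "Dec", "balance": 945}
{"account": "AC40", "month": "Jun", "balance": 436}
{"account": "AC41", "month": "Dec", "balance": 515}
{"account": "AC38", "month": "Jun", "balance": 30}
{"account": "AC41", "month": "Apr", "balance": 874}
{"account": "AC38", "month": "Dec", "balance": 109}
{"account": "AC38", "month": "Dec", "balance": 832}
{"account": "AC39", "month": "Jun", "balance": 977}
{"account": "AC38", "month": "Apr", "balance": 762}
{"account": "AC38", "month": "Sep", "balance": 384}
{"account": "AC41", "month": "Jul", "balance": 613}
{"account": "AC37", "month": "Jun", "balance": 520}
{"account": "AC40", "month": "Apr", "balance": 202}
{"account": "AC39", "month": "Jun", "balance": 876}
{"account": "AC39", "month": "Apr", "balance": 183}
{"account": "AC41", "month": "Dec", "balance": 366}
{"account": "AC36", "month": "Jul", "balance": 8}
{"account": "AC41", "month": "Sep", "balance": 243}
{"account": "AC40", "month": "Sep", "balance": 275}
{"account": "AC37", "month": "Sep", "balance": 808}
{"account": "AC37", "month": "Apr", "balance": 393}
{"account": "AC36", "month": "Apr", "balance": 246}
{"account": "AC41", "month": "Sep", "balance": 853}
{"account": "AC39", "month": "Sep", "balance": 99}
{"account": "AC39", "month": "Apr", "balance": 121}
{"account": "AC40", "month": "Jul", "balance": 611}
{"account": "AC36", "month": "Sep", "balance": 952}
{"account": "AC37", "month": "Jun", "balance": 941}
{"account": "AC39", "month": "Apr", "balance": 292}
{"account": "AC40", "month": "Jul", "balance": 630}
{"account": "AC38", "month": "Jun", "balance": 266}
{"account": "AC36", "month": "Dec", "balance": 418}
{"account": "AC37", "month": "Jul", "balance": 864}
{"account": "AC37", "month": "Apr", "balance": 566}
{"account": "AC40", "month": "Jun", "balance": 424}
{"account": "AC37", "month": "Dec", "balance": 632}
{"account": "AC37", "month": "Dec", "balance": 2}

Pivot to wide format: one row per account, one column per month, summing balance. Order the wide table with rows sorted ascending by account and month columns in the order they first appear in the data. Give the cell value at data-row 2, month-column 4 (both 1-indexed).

2239

With rows sorted ascending by account, row 2 is account=AC37. month columns in first-appearance order: Jul, Dec, Jun, Sep, Apr; column 4 is Sep.
Long rows with account=AC37, month=Sep: 757 + 674 + 808 = 2239.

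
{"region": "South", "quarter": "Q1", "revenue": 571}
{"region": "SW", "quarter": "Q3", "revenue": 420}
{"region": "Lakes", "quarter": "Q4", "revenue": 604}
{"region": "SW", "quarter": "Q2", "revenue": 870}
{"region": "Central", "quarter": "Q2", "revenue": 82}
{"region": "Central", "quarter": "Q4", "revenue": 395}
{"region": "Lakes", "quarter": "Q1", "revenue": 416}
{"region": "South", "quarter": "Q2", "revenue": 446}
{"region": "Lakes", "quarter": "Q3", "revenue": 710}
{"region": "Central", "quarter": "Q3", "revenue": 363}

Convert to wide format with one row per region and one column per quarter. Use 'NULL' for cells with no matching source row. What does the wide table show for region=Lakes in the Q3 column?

The long row with region=Lakes, quarter=Q3 has revenue=710.

710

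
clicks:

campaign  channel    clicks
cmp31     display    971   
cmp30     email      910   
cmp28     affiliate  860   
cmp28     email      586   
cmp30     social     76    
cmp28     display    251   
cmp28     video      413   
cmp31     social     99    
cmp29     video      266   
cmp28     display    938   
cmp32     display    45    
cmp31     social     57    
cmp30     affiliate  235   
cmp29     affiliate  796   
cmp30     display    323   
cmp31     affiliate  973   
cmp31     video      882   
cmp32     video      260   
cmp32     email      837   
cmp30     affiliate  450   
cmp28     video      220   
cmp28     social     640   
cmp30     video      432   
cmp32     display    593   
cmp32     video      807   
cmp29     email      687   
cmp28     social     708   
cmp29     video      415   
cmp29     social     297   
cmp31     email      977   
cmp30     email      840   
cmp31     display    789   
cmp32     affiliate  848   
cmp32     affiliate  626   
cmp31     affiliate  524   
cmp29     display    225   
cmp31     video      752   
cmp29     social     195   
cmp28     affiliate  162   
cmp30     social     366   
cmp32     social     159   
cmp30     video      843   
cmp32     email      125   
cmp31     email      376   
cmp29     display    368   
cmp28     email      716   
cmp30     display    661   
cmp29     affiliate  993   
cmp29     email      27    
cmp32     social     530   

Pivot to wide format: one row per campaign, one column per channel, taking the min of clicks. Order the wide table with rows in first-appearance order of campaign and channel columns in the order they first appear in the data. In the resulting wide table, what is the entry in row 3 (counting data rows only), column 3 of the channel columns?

162

With rows in first-appearance order of campaign, row 3 is campaign=cmp28. channel columns in first-appearance order: display, email, affiliate, social, video; column 3 is affiliate.
Long rows with campaign=cmp28, channel=affiliate: min(860, 162) = 162.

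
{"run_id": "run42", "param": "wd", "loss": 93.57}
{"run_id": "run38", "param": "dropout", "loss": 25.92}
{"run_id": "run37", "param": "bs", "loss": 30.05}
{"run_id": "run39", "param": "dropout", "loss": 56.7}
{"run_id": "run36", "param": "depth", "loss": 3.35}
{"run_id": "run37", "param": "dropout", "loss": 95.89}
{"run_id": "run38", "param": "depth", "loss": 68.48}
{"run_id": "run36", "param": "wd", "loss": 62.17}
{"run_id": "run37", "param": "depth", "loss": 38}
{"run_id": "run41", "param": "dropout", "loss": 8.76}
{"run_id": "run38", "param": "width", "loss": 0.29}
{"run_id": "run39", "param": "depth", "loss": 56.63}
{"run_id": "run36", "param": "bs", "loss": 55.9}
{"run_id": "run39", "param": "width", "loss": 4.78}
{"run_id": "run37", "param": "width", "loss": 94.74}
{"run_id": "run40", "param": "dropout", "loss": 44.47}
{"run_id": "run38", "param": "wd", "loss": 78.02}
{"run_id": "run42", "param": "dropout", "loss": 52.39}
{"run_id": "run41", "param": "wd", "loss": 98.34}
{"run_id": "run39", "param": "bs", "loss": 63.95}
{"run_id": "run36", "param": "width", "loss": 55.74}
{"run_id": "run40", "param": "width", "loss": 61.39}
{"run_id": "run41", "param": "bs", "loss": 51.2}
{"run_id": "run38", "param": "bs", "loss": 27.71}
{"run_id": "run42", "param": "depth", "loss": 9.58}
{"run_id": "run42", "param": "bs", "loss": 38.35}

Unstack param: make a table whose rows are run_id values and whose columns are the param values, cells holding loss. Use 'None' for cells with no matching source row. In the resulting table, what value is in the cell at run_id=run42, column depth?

The long row with run_id=run42, param=depth has loss=9.58.

9.58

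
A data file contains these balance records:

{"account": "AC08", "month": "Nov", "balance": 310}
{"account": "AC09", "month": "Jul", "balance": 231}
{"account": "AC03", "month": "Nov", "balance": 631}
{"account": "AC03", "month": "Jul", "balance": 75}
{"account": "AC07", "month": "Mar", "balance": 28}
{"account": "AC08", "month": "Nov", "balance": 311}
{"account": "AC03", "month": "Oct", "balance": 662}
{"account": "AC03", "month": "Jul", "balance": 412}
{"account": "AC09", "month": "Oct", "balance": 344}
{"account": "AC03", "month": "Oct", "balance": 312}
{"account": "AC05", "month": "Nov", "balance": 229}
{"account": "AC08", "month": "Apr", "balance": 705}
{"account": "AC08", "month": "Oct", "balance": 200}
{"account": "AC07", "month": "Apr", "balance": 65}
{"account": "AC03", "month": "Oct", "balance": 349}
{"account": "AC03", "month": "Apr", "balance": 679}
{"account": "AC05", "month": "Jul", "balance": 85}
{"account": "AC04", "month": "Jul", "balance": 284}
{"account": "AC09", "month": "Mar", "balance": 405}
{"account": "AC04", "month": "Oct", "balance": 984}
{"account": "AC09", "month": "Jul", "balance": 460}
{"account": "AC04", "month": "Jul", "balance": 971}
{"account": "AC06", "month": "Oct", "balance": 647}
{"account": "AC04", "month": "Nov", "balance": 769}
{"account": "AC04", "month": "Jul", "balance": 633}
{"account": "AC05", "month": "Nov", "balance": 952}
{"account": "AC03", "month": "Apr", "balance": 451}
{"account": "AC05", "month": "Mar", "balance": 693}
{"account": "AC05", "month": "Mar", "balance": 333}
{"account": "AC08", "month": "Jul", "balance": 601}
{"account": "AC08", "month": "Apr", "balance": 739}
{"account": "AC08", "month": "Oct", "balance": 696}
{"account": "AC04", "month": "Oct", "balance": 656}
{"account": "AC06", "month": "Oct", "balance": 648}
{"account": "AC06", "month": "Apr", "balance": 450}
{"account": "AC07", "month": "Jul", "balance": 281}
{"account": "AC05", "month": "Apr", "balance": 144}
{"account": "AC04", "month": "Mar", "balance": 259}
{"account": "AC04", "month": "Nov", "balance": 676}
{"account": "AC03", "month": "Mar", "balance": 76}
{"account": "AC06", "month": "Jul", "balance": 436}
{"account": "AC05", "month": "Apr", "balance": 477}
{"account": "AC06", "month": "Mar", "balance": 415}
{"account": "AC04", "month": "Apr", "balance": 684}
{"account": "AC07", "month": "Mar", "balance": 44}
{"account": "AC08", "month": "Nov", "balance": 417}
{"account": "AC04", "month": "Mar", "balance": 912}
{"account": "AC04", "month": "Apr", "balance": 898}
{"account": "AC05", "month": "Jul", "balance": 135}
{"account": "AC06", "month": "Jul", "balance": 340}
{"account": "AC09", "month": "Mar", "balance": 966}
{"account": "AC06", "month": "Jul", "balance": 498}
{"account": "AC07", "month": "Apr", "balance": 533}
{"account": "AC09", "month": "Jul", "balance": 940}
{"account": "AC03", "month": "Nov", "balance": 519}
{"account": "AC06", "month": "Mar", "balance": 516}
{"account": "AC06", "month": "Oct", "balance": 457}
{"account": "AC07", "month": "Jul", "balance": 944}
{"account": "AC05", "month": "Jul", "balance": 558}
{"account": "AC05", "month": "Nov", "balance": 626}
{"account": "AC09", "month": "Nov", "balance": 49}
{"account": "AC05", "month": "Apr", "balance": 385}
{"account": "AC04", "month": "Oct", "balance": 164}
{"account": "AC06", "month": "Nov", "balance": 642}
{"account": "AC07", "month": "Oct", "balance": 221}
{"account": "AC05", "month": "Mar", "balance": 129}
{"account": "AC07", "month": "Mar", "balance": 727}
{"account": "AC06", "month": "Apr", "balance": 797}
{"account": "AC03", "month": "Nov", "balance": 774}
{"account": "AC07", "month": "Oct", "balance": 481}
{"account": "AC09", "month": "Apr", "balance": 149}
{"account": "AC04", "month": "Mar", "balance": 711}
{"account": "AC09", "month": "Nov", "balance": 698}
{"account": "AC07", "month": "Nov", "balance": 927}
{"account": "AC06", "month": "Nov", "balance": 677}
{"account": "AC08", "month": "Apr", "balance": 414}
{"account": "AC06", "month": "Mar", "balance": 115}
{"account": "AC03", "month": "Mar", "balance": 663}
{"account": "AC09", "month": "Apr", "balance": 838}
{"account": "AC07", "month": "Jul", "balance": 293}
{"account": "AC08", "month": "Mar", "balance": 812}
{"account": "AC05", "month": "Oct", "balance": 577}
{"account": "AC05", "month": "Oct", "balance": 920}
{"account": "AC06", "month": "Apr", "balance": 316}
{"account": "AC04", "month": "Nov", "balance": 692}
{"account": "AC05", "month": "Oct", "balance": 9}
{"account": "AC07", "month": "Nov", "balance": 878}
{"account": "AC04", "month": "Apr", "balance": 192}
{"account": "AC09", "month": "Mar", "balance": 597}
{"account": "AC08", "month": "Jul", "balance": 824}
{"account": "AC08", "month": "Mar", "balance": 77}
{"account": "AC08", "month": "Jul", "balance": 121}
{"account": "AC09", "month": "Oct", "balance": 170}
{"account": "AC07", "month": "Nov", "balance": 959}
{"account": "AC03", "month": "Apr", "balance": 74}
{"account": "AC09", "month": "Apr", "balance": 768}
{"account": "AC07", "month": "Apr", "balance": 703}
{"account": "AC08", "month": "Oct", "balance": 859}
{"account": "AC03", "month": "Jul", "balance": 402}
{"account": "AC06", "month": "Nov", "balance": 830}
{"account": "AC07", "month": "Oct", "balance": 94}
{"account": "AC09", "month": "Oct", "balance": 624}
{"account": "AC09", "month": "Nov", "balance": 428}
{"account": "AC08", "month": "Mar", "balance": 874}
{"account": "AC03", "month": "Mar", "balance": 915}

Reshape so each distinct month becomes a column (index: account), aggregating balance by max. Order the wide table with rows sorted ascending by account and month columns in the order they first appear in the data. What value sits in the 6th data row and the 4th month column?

With rows sorted ascending by account, row 6 is account=AC08. month columns in first-appearance order: Nov, Jul, Mar, Oct, Apr; column 4 is Oct.
Long rows with account=AC08, month=Oct: max(200, 696, 859) = 859.

859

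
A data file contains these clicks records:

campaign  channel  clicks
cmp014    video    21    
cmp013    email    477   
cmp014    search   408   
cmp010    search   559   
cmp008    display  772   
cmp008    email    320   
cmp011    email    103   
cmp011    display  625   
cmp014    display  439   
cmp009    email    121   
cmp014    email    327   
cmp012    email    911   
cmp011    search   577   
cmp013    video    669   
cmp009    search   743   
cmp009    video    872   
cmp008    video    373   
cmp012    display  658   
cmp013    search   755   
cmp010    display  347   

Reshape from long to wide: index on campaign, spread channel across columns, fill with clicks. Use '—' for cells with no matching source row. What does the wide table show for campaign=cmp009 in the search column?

743

The long row with campaign=cmp009, channel=search has clicks=743.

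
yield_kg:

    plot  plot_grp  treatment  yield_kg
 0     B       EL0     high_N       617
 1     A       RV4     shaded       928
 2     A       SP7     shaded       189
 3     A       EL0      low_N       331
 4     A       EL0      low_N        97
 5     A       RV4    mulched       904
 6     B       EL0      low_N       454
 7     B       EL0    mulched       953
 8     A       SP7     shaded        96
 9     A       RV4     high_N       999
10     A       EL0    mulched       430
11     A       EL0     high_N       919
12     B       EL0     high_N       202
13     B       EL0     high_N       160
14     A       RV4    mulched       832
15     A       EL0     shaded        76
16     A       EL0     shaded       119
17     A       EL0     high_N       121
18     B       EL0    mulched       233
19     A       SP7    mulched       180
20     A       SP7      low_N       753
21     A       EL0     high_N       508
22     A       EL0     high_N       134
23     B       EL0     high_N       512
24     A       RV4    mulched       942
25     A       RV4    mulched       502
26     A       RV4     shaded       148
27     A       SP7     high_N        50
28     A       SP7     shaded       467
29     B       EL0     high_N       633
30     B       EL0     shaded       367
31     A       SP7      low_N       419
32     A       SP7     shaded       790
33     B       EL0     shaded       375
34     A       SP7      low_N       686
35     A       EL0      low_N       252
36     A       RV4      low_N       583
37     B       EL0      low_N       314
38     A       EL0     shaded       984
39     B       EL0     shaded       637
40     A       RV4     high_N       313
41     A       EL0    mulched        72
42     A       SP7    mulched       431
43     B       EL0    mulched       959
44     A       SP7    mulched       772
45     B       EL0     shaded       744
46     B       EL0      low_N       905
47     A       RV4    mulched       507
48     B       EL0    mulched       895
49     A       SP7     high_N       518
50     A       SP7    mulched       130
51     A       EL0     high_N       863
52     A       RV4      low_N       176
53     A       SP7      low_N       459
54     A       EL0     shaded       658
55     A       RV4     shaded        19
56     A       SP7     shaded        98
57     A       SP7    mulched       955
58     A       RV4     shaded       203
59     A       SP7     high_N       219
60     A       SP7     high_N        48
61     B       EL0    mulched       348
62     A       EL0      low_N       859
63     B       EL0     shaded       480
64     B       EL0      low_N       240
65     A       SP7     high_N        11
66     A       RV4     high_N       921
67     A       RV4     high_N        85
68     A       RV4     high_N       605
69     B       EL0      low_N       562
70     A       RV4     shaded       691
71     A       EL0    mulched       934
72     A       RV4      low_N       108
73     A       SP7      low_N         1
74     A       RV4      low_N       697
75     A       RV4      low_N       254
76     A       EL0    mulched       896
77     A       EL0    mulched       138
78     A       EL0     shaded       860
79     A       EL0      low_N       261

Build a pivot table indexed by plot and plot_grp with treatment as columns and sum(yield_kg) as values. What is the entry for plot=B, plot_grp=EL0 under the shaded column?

2603

Rows with plot=B, plot_grp=EL0 and treatment=shaded: yield_kg values are 367, 375, 637, 744, 480.
367 + 375 + 637 + 744 + 480 = 2603.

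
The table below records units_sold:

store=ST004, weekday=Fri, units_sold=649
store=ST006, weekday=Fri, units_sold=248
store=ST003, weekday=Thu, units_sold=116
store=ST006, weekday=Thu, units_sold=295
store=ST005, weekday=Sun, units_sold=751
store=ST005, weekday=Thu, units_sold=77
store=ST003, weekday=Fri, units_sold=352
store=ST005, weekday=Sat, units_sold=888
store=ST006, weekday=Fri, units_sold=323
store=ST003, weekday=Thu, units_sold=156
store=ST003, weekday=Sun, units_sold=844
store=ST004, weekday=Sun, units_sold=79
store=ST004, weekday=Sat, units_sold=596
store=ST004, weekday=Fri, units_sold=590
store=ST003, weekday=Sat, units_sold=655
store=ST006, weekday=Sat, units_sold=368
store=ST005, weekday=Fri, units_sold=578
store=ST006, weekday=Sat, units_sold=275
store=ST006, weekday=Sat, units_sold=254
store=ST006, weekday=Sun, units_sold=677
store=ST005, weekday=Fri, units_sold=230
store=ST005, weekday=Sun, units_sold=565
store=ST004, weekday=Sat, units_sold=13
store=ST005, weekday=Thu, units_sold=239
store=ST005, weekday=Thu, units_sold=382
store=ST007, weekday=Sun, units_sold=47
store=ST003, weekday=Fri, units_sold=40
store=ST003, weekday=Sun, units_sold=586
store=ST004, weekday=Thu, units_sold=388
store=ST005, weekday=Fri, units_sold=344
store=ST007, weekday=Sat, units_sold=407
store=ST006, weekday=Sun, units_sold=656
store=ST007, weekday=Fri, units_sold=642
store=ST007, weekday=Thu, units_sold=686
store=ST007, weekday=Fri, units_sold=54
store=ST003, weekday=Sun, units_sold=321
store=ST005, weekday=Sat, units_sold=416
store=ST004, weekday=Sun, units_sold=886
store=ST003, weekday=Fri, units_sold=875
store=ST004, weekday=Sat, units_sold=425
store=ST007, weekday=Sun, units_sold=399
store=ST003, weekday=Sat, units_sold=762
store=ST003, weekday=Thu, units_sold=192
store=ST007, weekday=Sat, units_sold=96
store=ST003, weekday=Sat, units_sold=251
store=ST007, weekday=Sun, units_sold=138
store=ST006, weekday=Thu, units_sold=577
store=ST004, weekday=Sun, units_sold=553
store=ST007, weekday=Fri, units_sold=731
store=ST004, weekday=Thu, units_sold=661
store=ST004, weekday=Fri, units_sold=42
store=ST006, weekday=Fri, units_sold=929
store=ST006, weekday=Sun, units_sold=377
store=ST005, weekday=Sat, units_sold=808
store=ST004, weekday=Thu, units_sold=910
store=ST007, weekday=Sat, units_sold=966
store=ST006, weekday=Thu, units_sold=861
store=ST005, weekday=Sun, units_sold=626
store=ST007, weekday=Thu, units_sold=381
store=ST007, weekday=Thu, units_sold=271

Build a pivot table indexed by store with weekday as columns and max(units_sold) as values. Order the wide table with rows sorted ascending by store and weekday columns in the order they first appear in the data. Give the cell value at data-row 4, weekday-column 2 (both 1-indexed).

With rows sorted ascending by store, row 4 is store=ST006. weekday columns in first-appearance order: Fri, Thu, Sun, Sat; column 2 is Thu.
Long rows with store=ST006, weekday=Thu: max(295, 577, 861) = 861.

861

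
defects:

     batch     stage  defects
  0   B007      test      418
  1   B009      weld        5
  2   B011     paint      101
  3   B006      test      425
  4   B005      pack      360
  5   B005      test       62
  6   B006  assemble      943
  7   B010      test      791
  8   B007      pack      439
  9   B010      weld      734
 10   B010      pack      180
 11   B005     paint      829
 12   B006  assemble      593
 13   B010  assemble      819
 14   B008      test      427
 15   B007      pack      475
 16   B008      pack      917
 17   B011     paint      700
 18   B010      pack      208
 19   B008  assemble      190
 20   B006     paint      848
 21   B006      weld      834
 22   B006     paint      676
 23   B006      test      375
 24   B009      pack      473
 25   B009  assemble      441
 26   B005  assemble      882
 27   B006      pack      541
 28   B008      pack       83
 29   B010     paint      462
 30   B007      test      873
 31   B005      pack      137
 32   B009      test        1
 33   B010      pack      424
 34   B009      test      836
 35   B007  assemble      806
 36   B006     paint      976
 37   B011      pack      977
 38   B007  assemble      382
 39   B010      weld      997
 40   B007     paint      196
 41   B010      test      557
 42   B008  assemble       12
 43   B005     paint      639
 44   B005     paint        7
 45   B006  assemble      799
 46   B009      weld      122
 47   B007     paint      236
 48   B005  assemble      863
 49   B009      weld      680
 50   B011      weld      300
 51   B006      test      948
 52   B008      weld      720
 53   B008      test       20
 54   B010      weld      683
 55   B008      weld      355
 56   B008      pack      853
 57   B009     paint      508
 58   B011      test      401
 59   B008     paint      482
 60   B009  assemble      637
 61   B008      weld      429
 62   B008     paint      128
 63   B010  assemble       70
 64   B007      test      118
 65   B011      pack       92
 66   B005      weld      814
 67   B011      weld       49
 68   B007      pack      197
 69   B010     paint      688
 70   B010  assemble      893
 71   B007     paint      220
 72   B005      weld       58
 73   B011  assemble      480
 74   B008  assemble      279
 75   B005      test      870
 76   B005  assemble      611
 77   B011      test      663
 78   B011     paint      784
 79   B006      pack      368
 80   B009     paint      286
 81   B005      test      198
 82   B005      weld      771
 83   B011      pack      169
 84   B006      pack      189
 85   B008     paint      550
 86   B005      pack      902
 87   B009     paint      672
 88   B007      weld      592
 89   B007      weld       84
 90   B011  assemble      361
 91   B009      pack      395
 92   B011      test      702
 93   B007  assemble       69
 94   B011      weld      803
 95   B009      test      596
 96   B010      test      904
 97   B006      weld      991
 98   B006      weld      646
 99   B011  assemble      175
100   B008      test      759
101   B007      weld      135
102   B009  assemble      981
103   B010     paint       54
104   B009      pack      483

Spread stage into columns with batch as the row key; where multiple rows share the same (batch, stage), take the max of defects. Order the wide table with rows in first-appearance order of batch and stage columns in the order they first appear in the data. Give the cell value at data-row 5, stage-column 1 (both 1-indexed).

870

With rows in first-appearance order of batch, row 5 is batch=B005. stage columns in first-appearance order: test, weld, paint, pack, assemble; column 1 is test.
Long rows with batch=B005, stage=test: max(62, 870, 198) = 870.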